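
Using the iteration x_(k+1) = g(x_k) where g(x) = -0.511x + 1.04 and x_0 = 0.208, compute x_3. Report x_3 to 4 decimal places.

x_1 = g(0.208000) = 0.933712
x_2 = g(0.933712) = 0.562873
x_3 = g(0.562873) = 0.752372

0.7524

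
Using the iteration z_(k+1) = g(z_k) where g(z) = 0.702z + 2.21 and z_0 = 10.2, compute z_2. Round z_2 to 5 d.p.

z_1 = g(10.200000) = 9.370400
z_2 = g(9.370400) = 8.788021

8.78802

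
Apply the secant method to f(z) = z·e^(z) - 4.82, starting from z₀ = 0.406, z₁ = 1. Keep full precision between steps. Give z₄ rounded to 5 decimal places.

1.29398

f(z_0) = -4.210674, f(z_1) = -2.101718
z_2 = 1.000000 - (-2.101718)·(1.000000 - 0.406000)/(-2.101718 - (-4.210674)) = 1.591961; f(z_2) = 3.001906
z_3 = 1.591961 - (3.001906)·(1.591961 - 1.000000)/(3.001906 - (-2.101718)) = 1.243775; f(z_3) = -0.505739
z_4 = 1.243775 - (-0.505739)·(1.243775 - 1.591961)/(-0.505739 - (3.001906)) = 1.293977; f(z_4) = -0.100524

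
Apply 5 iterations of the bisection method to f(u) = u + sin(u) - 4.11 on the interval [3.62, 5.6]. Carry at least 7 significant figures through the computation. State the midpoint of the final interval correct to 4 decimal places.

5.0741

f(3.620000) = -0.950366, f(5.600000) = 0.858733 (opposite signs)
step 1: m = 4.610000, f(m) = -0.494763 < 0 → root in [4.610000, 5.600000]
step 2: m = 5.105000, f(m) = 0.071087 > 0 → root in [4.610000, 5.105000]
step 3: m = 4.857500, f(m) = -0.241990 < 0 → root in [4.857500, 5.105000]
step 4: m = 4.981250, f(m) = -0.092824 < 0 → root in [4.981250, 5.105000]
step 5: m = 5.043125, f(m) = -0.012679 < 0 → root in [5.043125, 5.105000]
Midpoint of [5.043125, 5.105000] = 5.074063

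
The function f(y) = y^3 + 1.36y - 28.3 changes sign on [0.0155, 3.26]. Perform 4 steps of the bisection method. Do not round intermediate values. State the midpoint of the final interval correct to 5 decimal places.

f(0.015500) = -28.278916, f(3.260000) = 10.779576 (opposite signs)
step 1: m = 1.637750, f(m) = -21.679846 < 0 → root in [1.637750, 3.260000]
step 2: m = 2.448875, f(m) = -10.283654 < 0 → root in [2.448875, 3.260000]
step 3: m = 2.854437, f(m) = -1.160541 < 0 → root in [2.854437, 3.260000]
step 4: m = 3.057219, f(m) = 4.432377 > 0 → root in [2.854437, 3.057219]
Midpoint of [2.854437, 3.057219] = 2.955828

2.95583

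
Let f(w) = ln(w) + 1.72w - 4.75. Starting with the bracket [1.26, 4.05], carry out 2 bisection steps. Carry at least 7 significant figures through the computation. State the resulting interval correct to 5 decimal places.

[1.95750, 2.65500]

f(1.260000) = -2.351688, f(4.050000) = 3.614717 (opposite signs)
step 1: m = 2.655000, f(m) = 0.793045 > 0 → root in [1.260000, 2.655000]
step 2: m = 1.957500, f(m) = -0.711432 < 0 → root in [1.957500, 2.655000]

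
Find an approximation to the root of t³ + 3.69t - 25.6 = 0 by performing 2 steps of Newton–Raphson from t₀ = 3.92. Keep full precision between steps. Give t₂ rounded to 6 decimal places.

2.578775

f'(t) = 3t² + 3.69
t_0 = 3.920000: f = 49.101088, f' = 49.789200 → t_1 = 3.920000 - (49.101088)/(49.789200) = 2.933821
t_1 = 2.933821: f = 10.478079, f' = 29.511908 → t_2 = 2.933821 - (10.478079)/(29.511908) = 2.578775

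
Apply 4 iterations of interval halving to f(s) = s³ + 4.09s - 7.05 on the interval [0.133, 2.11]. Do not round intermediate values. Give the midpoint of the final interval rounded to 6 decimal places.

f(0.133000) = -6.503677, f(2.110000) = 10.973831 (opposite signs)
step 1: m = 1.121500, f(m) = -1.052485 < 0 → root in [1.121500, 2.110000]
step 2: m = 1.615750, f(m) = 3.776572 > 0 → root in [1.121500, 1.615750]
step 3: m = 1.368625, f(m) = 1.111295 > 0 → root in [1.121500, 1.368625]
step 4: m = 1.245062, f(m) = -0.027623 < 0 → root in [1.245062, 1.368625]
Midpoint of [1.245062, 1.368625] = 1.306844

1.306844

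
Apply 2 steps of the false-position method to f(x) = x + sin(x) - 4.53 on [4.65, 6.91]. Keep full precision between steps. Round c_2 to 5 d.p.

5.30799

f(4.650000) = -0.878054, f(6.910000) = 2.966568
step 1: c = 5.166150, f(c) = -0.262654 < 0 → new bracket [5.166150, 6.910000]
step 2: c = 5.307989, f(c) = -0.049823 < 0 → new bracket [5.307989, 6.910000]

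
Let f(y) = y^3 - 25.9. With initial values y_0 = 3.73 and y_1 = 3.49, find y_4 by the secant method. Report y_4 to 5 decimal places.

Secant update: y_(k+1) = y_k − f(y_k)·(y_k − y_(k-1))/(f(y_k) − f(y_(k-1))).
f(y_0) = 25.995117, f(y_1) = 16.608549
y_2 = 3.490000 - (16.608549)·(3.490000 - 3.730000)/(16.608549 - (25.995117)) = 3.065345; f(y_2) = 2.903028
y_3 = 3.065345 - (2.903028)·(3.065345 - 3.490000)/(2.903028 - (16.608549)) = 2.975397; f(y_3) = 0.441154
y_4 = 2.975397 - (0.441154)·(2.975397 - 3.065345)/(0.441154 - (2.903028)) = 2.959279; f(y_4) = 0.015386

2.95928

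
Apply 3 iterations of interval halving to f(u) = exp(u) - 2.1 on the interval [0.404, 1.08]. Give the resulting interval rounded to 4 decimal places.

[0.6575, 0.7420]

f(0.404000) = -0.602196, f(1.080000) = 0.844680 (opposite signs)
step 1: m = 0.742000, f(m) = 0.000132 > 0 → root in [0.404000, 0.742000]
step 2: m = 0.573000, f(m) = -0.326420 < 0 → root in [0.573000, 0.742000]
step 3: m = 0.657500, f(m) = -0.170039 < 0 → root in [0.657500, 0.742000]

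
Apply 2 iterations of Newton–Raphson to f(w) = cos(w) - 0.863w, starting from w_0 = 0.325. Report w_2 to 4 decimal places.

0.8054

Newton update: w ← w − f(w)/f'(w).
f'(w) = -sin(w) - 0.863
w_0 = 0.325000: f = 0.667176, f' = -1.182309 → w_1 = 0.325000 - (0.667176)/(-1.182309) = 0.889299
w_1 = 0.889299: f = -0.137509, f' = -1.639630 → w_2 = 0.889299 - (-0.137509)/(-1.639630) = 0.805433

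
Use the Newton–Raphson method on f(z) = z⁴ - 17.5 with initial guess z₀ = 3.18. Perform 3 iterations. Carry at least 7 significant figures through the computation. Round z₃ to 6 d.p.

2.054699

f'(z) = 4z³
z_0 = 3.180000: f = 84.760634, f' = 128.629728 → z_1 = 3.180000 - (84.760634)/(128.629728) = 2.521049
z_1 = 2.521049: f = 22.894798, f' = 64.092036 → z_2 = 2.521049 - (22.894798)/(64.092036) = 2.163832
z_2 = 2.163832: f = 4.422702, f' = 40.525703 → z_3 = 2.163832 - (4.422702)/(40.525703) = 2.054699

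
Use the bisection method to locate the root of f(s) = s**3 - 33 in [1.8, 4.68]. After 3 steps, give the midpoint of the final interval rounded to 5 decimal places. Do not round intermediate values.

f(1.800000) = -27.168000, f(4.680000) = 69.503232 (opposite signs)
step 1: m = 3.240000, f(m) = 1.012224 > 0 → root in [1.800000, 3.240000]
step 2: m = 2.520000, f(m) = -16.996992 < 0 → root in [2.520000, 3.240000]
step 3: m = 2.880000, f(m) = -9.112128 < 0 → root in [2.880000, 3.240000]
Midpoint of [2.880000, 3.240000] = 3.060000

3.06000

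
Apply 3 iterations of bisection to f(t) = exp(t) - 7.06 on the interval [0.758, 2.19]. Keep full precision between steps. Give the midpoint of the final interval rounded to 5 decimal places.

f(0.758000) = -4.925996, f(2.190000) = 1.875213 (opposite signs)
step 1: m = 1.474000, f(m) = -2.693333 < 0 → root in [1.474000, 2.190000]
step 2: m = 1.832000, f(m) = -0.813633 < 0 → root in [1.832000, 2.190000]
step 3: m = 2.011000, f(m) = 0.410784 > 0 → root in [1.832000, 2.011000]
Midpoint of [1.832000, 2.011000] = 1.921500

1.92150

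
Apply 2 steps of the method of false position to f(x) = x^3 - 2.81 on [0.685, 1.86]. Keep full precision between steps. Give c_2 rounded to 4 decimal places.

1.3404

False-position update: c = (a·f(b) − b·f(a))/(f(b) − f(a)); replace the endpoint whose sign matches f(c).
f(0.685000) = -2.488581, f(1.860000) = 3.624856
step 1: c = 1.163304, f(c) = -1.235728 < 0 → new bracket [1.163304, 1.860000]
step 2: c = 1.340428, f(c) = -0.401588 < 0 → new bracket [1.340428, 1.860000]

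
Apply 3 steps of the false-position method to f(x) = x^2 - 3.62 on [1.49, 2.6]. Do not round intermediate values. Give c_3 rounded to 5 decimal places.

1.90091

f(1.490000) = -1.399900, f(2.600000) = 3.140000
step 1: c = 1.832274, f(c) = -0.262773 < 0 → new bracket [1.832274, 2.600000]
step 2: c = 1.891560, f(c) = -0.042001 < 0 → new bracket [1.891560, 2.600000]
step 3: c = 1.900911, f(c) = -0.006537 < 0 → new bracket [1.900911, 2.600000]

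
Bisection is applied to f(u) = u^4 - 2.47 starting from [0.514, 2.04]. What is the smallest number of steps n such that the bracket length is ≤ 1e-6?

Initial width b − a = 2.04 − 0.514 = 1.526000.
After n steps the width is (b−a)/2^n; need (b−a)/2^n ≤ 1e-6.
So n ≥ log₂(1.526000/1e-6) = log₂(1526000.0000) ≈ 20.5413.
Hence n = 21.

21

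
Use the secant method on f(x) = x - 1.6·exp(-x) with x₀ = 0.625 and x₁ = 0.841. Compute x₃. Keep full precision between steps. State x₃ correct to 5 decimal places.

f(x_0) = -0.231418, f(x_1) = 0.150954
x_2 = 0.841000 - (0.150954)·(0.841000 - 0.625000)/(0.150954 - (-0.231418)) = 0.755727; f(x_2) = 0.004257
x_3 = 0.755727 - (0.004257)·(0.755727 - 0.841000)/(0.004257 - (0.150954)) = 0.753253; f(x_3) = -0.000079

0.75325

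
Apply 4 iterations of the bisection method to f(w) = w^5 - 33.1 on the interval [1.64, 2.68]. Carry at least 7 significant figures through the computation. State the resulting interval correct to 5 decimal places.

[1.96500, 2.03000]

f(1.640000) = -21.236325, f(2.680000) = 105.152811 (opposite signs)
step 1: m = 2.160000, f(m) = 13.918498 > 0 → root in [1.640000, 2.160000]
step 2: m = 1.900000, f(m) = -8.339010 < 0 → root in [1.900000, 2.160000]
step 3: m = 2.030000, f(m) = 1.373088 > 0 → root in [1.900000, 2.030000]
step 4: m = 1.965000, f(m) = -3.803700 < 0 → root in [1.965000, 2.030000]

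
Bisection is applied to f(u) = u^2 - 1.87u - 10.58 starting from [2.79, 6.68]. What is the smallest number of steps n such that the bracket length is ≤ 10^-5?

19

Initial width b − a = 6.68 − 2.79 = 3.890000.
After n steps the width is (b−a)/2^n; need (b−a)/2^n ≤ 10^-5.
So n ≥ log₂(3.890000/10^-5) = log₂(389000.0000) ≈ 18.5694.
Hence n = 19.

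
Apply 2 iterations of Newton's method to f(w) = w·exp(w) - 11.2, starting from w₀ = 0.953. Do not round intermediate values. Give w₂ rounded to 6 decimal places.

Newton update: w ← w − f(w)/f'(w).
f'(w) = (w + 1)·exp(w)
w_0 = 0.953000: f = -8.728415, f' = 5.065063 → w_1 = 0.953000 - (-8.728415)/(5.065063) = 2.676259
w_1 = 2.676259: f = 27.687725, f' = 53.418355 → w_2 = 2.676259 - (27.687725)/(53.418355) = 2.157940

2.157940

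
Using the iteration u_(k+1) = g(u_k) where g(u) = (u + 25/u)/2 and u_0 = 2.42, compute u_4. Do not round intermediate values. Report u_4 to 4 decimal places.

u_1 = g(2.420000) = 6.375289
u_2 = g(6.375289) = 5.148340
u_3 = g(5.148340) = 5.002137
u_4 = g(5.002137) = 5.000000

5.0000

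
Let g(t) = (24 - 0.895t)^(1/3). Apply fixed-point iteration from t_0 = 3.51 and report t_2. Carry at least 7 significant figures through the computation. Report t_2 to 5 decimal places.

t_1 = g(3.510000) = 2.752716
t_2 = g(2.752716) = 2.782214

2.78221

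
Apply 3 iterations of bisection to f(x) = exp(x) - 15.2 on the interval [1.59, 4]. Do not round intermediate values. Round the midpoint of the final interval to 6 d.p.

2.644375

f(1.590000) = -10.296251, f(4.000000) = 39.398150 (opposite signs)
step 1: m = 2.795000, f(m) = 1.162629 > 0 → root in [1.590000, 2.795000]
step 2: m = 2.192500, f(m) = -6.242421 < 0 → root in [2.192500, 2.795000]
step 3: m = 2.493750, f(m) = -3.093409 < 0 → root in [2.493750, 2.795000]
Midpoint of [2.493750, 2.795000] = 2.644375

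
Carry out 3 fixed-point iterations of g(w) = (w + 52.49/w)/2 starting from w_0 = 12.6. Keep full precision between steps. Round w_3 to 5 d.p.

w_1 = g(12.600000) = 8.382937
w_2 = g(8.382937) = 7.322233
w_3 = g(7.322233) = 7.245406

7.24541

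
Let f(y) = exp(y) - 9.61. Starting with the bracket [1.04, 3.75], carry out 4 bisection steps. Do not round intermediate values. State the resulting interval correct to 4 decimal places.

f(1.040000) = -6.780783, f(3.750000) = 32.911082 (opposite signs)
step 1: m = 2.395000, f(m) = 1.358198 > 0 → root in [1.040000, 2.395000]
step 2: m = 1.717500, f(m) = -4.039415 < 0 → root in [1.717500, 2.395000]
step 3: m = 2.056250, f(m) = -1.793397 < 0 → root in [2.056250, 2.395000]
step 4: m = 2.225625, f(m) = -0.350732 < 0 → root in [2.225625, 2.395000]

[2.2256, 2.3950]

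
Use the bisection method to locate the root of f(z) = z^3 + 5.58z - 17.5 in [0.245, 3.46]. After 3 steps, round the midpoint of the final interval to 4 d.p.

f(0.245000) = -16.118194, f(3.460000) = 43.228536 (opposite signs)
step 1: m = 1.852500, f(m) = -0.805722 < 0 → root in [1.852500, 3.460000]
step 2: m = 2.656250, f(m) = 16.063483 > 0 → root in [1.852500, 2.656250]
step 3: m = 2.254375, f(m) = 6.536612 > 0 → root in [1.852500, 2.254375]
Midpoint of [1.852500, 2.254375] = 2.053438

2.0534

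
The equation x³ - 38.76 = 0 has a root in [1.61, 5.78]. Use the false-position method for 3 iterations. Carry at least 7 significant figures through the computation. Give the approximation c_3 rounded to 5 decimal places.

3.12158

f(1.610000) = -34.586719, f(5.780000) = 154.340552
step 1: c = 2.373398, f(c) = -25.390614 < 0 → new bracket [2.373398, 5.780000]
step 2: c = 2.854648, f(c) = -15.497427 < 0 → new bracket [2.854648, 5.780000]
step 3: c = 3.121582, f(c) = -8.342463 < 0 → new bracket [3.121582, 5.780000]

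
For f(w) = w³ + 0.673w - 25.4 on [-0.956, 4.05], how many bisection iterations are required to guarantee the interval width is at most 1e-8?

29

Initial width b − a = 4.05 − -0.956 = 5.006000.
After n steps the width is (b−a)/2^n; need (b−a)/2^n ≤ 1e-8.
So n ≥ log₂(5.006000/1e-8) = log₂(500600000.0000) ≈ 28.8991.
Hence n = 29.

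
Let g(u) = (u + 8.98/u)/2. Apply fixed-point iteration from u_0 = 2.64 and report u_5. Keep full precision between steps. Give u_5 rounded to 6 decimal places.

2.996665

u_1 = g(2.640000) = 3.020758
u_2 = g(3.020758) = 2.996761
u_3 = g(2.996761) = 2.996665
u_4 = g(2.996665) = 2.996665
u_5 = g(2.996665) = 2.996665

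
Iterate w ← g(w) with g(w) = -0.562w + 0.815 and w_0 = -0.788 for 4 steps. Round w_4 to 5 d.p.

w_1 = g(-0.788000) = 1.257856
w_2 = g(1.257856) = 0.108085
w_3 = g(0.108085) = 0.754256
w_4 = g(0.754256) = 0.391108

0.39111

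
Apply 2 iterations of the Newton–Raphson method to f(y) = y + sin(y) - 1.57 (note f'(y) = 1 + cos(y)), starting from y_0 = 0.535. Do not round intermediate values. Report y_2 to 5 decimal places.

y_0 = 0.535000: f = -0.525159, f' = 1.860269 → y_1 = 0.535000 - (-0.525159)/(1.860269) = 0.817303
y_1 = 0.817303: f = -0.023394, f' = 1.684191 → y_2 = 0.817303 - (-0.023394)/(1.684191) = 0.831193

0.83119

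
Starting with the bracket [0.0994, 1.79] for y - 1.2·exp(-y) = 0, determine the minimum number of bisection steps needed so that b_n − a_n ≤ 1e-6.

21

Initial width b − a = 1.79 − 0.0994 = 1.690600.
After n steps the width is (b−a)/2^n; need (b−a)/2^n ≤ 1e-6.
So n ≥ log₂(1.690600/1e-6) = log₂(1690600.0000) ≈ 20.6891.
Hence n = 21.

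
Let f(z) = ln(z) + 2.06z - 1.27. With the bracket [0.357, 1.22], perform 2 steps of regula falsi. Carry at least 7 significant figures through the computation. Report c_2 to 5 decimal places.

0.76092

f(0.357000) = -1.564599, f(1.220000) = 1.442051
step 1: c = 0.806088, f(c) = 0.174978 > 0 → new bracket [0.357000, 0.806088]
step 2: c = 0.760916, f(c) = 0.024253 > 0 → new bracket [0.357000, 0.760916]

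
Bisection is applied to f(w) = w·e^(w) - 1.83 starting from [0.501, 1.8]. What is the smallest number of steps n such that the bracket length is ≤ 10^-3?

11

Initial width b − a = 1.8 − 0.501 = 1.299000.
After n steps the width is (b−a)/2^n; need (b−a)/2^n ≤ 10^-3.
So n ≥ log₂(1.299000/10^-3) = log₂(1299.0000) ≈ 10.3432.
Hence n = 11.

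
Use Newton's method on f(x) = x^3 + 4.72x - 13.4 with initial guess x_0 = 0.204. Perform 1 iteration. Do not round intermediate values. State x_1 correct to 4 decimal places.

2.7693

f'(x) = 3x^2 + 4.72
x_0 = 0.204000: f = -12.428630, f' = 4.844848 → x_1 = 0.204000 - (-12.428630)/(4.844848) = 2.769329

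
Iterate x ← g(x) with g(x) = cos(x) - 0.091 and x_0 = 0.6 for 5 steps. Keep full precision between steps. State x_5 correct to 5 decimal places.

0.69216

x_1 = g(0.600000) = 0.734336
x_2 = g(0.734336) = 0.651276
x_3 = g(0.651276) = 0.704311
x_4 = g(0.704311) = 0.671058
x_5 = g(0.671058) = 0.692164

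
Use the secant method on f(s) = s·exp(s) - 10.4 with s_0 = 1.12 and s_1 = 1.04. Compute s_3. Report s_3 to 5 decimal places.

1.52740

Secant update: s_(k+1) = s_k − f(s_k)·(s_k − s_(k-1))/(f(s_k) − f(s_(k-1))).
f(s_0) = -6.967363, f(s_1) = -7.457614
s_2 = 1.040000 - (-7.457614)·(1.040000 - 1.120000)/(-7.457614 - (-6.967363)) = 2.256946; f(s_2) = 11.162571
s_3 = 2.256946 - (11.162571)·(2.256946 - 1.040000)/(11.162571 - (-7.457614)) = 1.527402; f(s_3) = -3.364489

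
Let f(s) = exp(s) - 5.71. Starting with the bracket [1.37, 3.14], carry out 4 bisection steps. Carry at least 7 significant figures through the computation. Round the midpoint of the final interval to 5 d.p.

f(1.370000) = -1.774649, f(3.140000) = 17.393867 (opposite signs)
step 1: m = 2.255000, f(m) = 3.825293 > 0 → root in [1.370000, 2.255000]
step 2: m = 1.812500, f(m) = 0.415743 > 0 → root in [1.370000, 1.812500]
step 3: m = 1.591250, f(m) = -0.800118 < 0 → root in [1.591250, 1.812500]
step 4: m = 1.701875, f(m) = -0.225779 < 0 → root in [1.701875, 1.812500]
Midpoint of [1.701875, 1.812500] = 1.757188

1.75719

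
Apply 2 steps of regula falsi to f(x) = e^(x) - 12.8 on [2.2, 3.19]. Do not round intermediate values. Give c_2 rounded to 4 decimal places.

2.5191

False-position update: c = (a·f(b) − b·f(a))/(f(b) − f(a)); replace the endpoint whose sign matches f(c).
f(2.200000) = -3.774987, f(3.190000) = 11.488427
step 1: c = 2.444849, f(c) = -1.271188 < 0 → new bracket [2.444849, 3.190000]
step 2: c = 2.519086, f(c) = -0.382763 < 0 → new bracket [2.519086, 3.190000]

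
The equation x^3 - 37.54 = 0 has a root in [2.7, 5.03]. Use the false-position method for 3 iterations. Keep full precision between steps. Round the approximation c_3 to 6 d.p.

f(2.700000) = -17.857000, f(5.030000) = 89.723527
step 1: c = 3.086750, f(c) = -8.129356 < 0 → new bracket [3.086750, 5.030000]
step 2: c = 3.248190, f(c) = -3.269186 < 0 → new bracket [3.248190, 5.030000]
step 3: c = 3.310830, f(c) = -1.248008 < 0 → new bracket [3.310830, 5.030000]

3.310830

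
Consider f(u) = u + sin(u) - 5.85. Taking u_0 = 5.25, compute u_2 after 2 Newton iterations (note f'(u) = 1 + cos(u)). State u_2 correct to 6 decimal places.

Newton update: u ← u − f(u)/f'(u).
u_0 = 5.250000: f = -1.458934, f' = 1.512085 → u_1 = 5.250000 - (-1.458934)/(1.512085) = 6.214849
u_1 = 6.214849: f = 0.296566, f' = 1.997666 → u_2 = 6.214849 - (0.296566)/(1.997666) = 6.066393

6.066393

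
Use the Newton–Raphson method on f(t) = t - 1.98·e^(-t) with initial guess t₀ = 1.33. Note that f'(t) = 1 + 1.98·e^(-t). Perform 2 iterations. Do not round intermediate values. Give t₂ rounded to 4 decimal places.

0.8475

t_0 = 1.330000: f = 0.806335, f' = 1.523665 → t_1 = 1.330000 - (0.806335)/(1.523665) = 0.800792
t_1 = 0.800792: f = -0.088174, f' = 1.888967 → t_2 = 0.800792 - (-0.088174)/(1.888967) = 0.847471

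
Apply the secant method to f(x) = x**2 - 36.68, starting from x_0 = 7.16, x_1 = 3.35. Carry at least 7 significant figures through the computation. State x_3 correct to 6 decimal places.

6.140714

f(x_0) = 14.585600, f(x_1) = -25.457500
x_2 = 3.350000 - (-25.457500)·(3.350000 - 7.160000)/(-25.457500 - (14.585600)) = 5.772217; f(x_2) = -3.361512
x_3 = 5.772217 - (-3.361512)·(5.772217 - 3.350000)/(-3.361512 - (-25.457500)) = 6.140714; f(x_3) = 1.028370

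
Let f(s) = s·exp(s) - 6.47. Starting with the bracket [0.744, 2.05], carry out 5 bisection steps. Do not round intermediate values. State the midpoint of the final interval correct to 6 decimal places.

1.458219

f(0.744000) = -4.904374, f(2.050000) = 9.454197 (opposite signs)
step 1: m = 1.397000, f(m) = -0.821856 < 0 → root in [1.397000, 2.050000]
step 2: m = 1.723500, f(m) = 3.188681 > 0 → root in [1.397000, 1.723500]
step 3: m = 1.560250, f(m) = 0.956807 > 0 → root in [1.397000, 1.560250]
step 4: m = 1.478625, f(m) = 0.016594 > 0 → root in [1.397000, 1.478625]
step 5: m = 1.437812, f(m) = -0.414691 < 0 → root in [1.437812, 1.478625]
Midpoint of [1.437812, 1.478625] = 1.458219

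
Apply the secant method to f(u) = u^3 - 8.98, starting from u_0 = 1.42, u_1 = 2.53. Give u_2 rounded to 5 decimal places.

f(u_0) = -6.116712, f(u_1) = 7.214277
u_2 = 2.530000 - (7.214277)·(2.530000 - 1.420000)/(7.214277 - (-6.116712)) = 1.929306; f(u_2) = -1.798697

1.92931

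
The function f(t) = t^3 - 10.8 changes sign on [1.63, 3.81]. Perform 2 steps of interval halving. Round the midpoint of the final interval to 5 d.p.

f(1.630000) = -6.469253, f(3.810000) = 44.506341 (opposite signs)
step 1: m = 2.720000, f(m) = 9.323648 > 0 → root in [1.630000, 2.720000]
step 2: m = 2.175000, f(m) = -0.510891 < 0 → root in [2.175000, 2.720000]
Midpoint of [2.175000, 2.720000] = 2.447500

2.44750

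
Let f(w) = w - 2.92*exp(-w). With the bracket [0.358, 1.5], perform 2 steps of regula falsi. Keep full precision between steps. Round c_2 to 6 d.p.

1.050642

False-position update: c = (a·f(b) − b·f(a))/(f(b) − f(a)); replace the endpoint whose sign matches f(c).
f(0.358000) = -1.683293, f(1.500000) = 0.848460
step 1: c = 1.117284, f(c) = 0.161957 > 0 → new bracket [0.358000, 1.117284]
step 2: c = 1.050642, f(c) = 0.029480 > 0 → new bracket [0.358000, 1.050642]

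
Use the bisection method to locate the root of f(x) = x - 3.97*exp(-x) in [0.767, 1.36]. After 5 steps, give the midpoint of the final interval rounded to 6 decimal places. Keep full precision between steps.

1.202484

f(0.767000) = -1.076685, f(1.360000) = 0.341057 (opposite signs)
step 1: m = 1.063500, f(m) = -0.307124 < 0 → root in [1.063500, 1.360000]
step 2: m = 1.211750, f(m) = 0.029977 > 0 → root in [1.063500, 1.211750]
step 3: m = 1.137625, f(m) = -0.135076 < 0 → root in [1.137625, 1.211750]
step 4: m = 1.174688, f(m) = -0.051707 < 0 → root in [1.174688, 1.211750]
step 5: m = 1.193219, f(m) = -0.010658 < 0 → root in [1.193219, 1.211750]
Midpoint of [1.193219, 1.211750] = 1.202484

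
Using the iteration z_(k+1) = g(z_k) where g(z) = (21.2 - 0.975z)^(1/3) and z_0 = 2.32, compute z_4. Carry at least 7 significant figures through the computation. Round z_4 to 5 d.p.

z_1 = g(2.320000) = 2.665496
z_2 = g(2.665496) = 2.649597
z_3 = g(2.649597) = 2.650333
z_4 = g(2.650333) = 2.650299

2.65030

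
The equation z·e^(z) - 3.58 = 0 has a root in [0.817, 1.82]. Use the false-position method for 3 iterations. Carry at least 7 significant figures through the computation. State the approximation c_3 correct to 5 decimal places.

1.11833

f(0.817000) = -1.730558, f(1.820000) = 7.652782
step 1: c = 1.001982, f(c) = -0.850926 < 0 → new bracket [1.001982, 1.820000]
step 2: c = 1.083837, f(c) = -0.376176 < 0 → new bracket [1.083837, 1.820000]
step 3: c = 1.118328, f(c) = -0.158212 < 0 → new bracket [1.118328, 1.820000]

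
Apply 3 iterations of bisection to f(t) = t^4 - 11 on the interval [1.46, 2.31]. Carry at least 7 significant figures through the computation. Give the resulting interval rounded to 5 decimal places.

f(1.460000) = -6.456281, f(2.310000) = 17.473963 (opposite signs)
step 1: m = 1.885000, f(m) = 1.625408 > 0 → root in [1.460000, 1.885000]
step 2: m = 1.672500, f(m) = -3.175357 < 0 → root in [1.672500, 1.885000]
step 3: m = 1.778750, f(m) = -0.989411 < 0 → root in [1.778750, 1.885000]

[1.77875, 1.88500]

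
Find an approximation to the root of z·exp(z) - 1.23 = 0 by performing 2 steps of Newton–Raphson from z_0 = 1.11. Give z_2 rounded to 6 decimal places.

0.657821

f'(z) = (z + 1)·exp(z)
z_0 = 1.110000: f = 2.138138, f' = 6.402496 → z_1 = 1.110000 - (2.138138)/(6.402496) = 0.776046
z_1 = 0.776046: f = 0.456243, f' = 3.859107 → z_2 = 0.776046 - (0.456243)/(3.859107) = 0.657821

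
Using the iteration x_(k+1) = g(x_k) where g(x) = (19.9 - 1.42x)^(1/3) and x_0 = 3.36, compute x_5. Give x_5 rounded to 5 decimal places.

2.53547

x_1 = g(3.360000) = 2.473251
x_2 = g(2.473251) = 2.540048
x_3 = g(2.540048) = 2.535138
x_4 = g(2.535138) = 2.535499
x_5 = g(2.535499) = 2.535473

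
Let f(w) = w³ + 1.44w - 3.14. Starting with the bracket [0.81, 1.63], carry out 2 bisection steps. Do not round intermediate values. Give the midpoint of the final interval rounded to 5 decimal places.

f(0.810000) = -1.442159, f(1.630000) = 3.537947 (opposite signs)
step 1: m = 1.220000, f(m) = 0.432648 > 0 → root in [0.810000, 1.220000]
step 2: m = 1.015000, f(m) = -0.632722 < 0 → root in [1.015000, 1.220000]
Midpoint of [1.015000, 1.220000] = 1.117500

1.11750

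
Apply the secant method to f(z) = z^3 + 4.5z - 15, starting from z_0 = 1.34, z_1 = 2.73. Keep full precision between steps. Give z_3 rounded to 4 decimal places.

f(z_0) = -6.563896, f(z_1) = 17.631417
z_2 = 2.730000 - (17.631417)·(2.730000 - 1.340000)/(17.631417 - (-6.563896)) = 1.717090; f(z_2) = -2.210427
z_3 = 1.717090 - (-2.210427)·(1.717090 - 2.730000)/(-2.210427 - (17.631417)) = 1.829931; f(z_3) = -0.637521

1.8299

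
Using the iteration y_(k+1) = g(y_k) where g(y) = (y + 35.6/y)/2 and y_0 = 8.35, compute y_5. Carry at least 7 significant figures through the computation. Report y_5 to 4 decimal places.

y_1 = g(8.350000) = 6.306737
y_2 = g(6.306737) = 5.975747
y_3 = g(5.975747) = 5.966581
y_4 = g(5.966581) = 5.966574
y_5 = g(5.966574) = 5.966574

5.9666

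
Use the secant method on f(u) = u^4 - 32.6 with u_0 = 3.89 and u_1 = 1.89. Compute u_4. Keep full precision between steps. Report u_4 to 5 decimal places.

f(u_0) = 196.380450, f(u_1) = -19.840102
u_2 = 1.890000 - (-19.840102)·(1.890000 - 3.890000)/(-19.840102 - (196.380450)) = 2.073517; f(u_2) = -14.114525
u_3 = 2.073517 - (-14.114525)·(2.073517 - 1.890000)/(-14.114525 - (-19.840102)) = 2.525919; f(u_3) = 8.107782
u_4 = 2.525919 - (8.107782)·(2.525919 - 2.073517)/(8.107782 - (-14.114525)) = 2.360861; f(u_4) = -1.534286

2.36086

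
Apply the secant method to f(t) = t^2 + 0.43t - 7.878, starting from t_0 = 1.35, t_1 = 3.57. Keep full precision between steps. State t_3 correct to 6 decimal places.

2.565507

f(t_0) = -5.475000, f(t_1) = 6.402000
t_2 = 3.570000 - (6.402000)·(3.570000 - 1.350000)/(6.402000 - (-5.475000)) = 2.373364; f(t_2) = -1.224594
t_3 = 2.373364 - (-1.224594)·(2.373364 - 3.570000)/(-1.224594 - (6.402000)) = 2.565507; f(t_3) = -0.193006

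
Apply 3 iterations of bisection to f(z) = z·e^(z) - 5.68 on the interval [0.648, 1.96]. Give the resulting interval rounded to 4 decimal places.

f(0.648000) = -4.441210, f(1.960000) = 8.234681 (opposite signs)
step 1: m = 1.304000, f(m) = -0.876060 < 0 → root in [1.304000, 1.960000]
step 2: m = 1.632000, f(m) = 2.666199 > 0 → root in [1.304000, 1.632000]
step 3: m = 1.468000, f(m) = 0.691921 > 0 → root in [1.304000, 1.468000]

[1.3040, 1.4680]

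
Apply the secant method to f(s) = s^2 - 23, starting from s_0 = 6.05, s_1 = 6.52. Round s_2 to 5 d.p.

f(s_0) = 13.602500, f(s_1) = 19.510400
s_2 = 6.520000 - (19.510400)·(6.520000 - 6.050000)/(19.510400 - (13.602500)) = 4.967860; f(s_2) = 1.679633

4.96786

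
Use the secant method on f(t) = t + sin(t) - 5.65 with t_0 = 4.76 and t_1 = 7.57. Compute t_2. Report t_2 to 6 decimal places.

5.873005

f(t_0) = -1.888867, f(t_1) = 2.879947
t_2 = 7.570000 - (2.879947)·(7.570000 - 4.760000)/(2.879947 - (-1.888867)) = 5.873005; f(t_2) = -0.175769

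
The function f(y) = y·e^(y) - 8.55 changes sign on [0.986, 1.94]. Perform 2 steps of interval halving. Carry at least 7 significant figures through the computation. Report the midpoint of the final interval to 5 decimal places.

f(0.986000) = -5.907036, f(1.940000) = 4.949977 (opposite signs)
step 1: m = 1.463000, f(m) = -2.231454 < 0 → root in [1.463000, 1.940000]
step 2: m = 1.701500, f(m) = 0.777903 > 0 → root in [1.463000, 1.701500]
Midpoint of [1.463000, 1.701500] = 1.582250

1.58225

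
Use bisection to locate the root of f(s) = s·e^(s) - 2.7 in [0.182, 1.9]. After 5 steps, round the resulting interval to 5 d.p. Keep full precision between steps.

[0.98731, 1.04100]

f(0.182000) = -2.481670, f(1.900000) = 10.003199 (opposite signs)
step 1: m = 1.041000, f(m) = 0.248162 > 0 → root in [0.182000, 1.041000]
step 2: m = 0.611500, f(m) = -1.572887 < 0 → root in [0.611500, 1.041000]
step 3: m = 0.826250, f(m) = -0.812238 < 0 → root in [0.826250, 1.041000]
step 4: m = 0.933625, f(m) = -0.325126 < 0 → root in [0.933625, 1.041000]
step 5: m = 0.987312, f(m) = -0.050042 < 0 → root in [0.987312, 1.041000]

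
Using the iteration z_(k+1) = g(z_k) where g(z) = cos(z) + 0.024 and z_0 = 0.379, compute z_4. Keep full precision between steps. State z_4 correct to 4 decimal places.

0.6858

z_1 = g(0.379000) = 0.953035
z_2 = g(0.953035) = 0.603212
z_3 = g(0.603212) = 0.847518
z_4 = g(0.847518) = 0.685846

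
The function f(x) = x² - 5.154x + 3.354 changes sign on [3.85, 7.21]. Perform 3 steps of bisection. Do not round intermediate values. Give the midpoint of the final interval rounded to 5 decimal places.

4.48000

f(3.850000) = -1.666400, f(7.210000) = 18.177760 (opposite signs)
step 1: m = 5.530000, f(m) = 5.433280 > 0 → root in [3.850000, 5.530000]
step 2: m = 4.690000, f(m) = 1.177840 > 0 → root in [3.850000, 4.690000]
step 3: m = 4.270000, f(m) = -0.420680 < 0 → root in [4.270000, 4.690000]
Midpoint of [4.270000, 4.690000] = 4.480000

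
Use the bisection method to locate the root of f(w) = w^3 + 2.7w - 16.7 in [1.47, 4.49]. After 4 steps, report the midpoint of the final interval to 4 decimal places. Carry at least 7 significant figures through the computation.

f(1.470000) = -9.554477, f(4.490000) = 85.941849 (opposite signs)
step 1: m = 2.980000, f(m) = 17.809592 > 0 → root in [1.470000, 2.980000]
step 2: m = 2.225000, f(m) = 0.322641 > 0 → root in [1.470000, 2.225000]
step 3: m = 1.847500, f(m) = -5.405759 < 0 → root in [1.847500, 2.225000]
step 4: m = 2.036250, f(m) = -2.759193 < 0 → root in [2.036250, 2.225000]
Midpoint of [2.036250, 2.225000] = 2.130625

2.1306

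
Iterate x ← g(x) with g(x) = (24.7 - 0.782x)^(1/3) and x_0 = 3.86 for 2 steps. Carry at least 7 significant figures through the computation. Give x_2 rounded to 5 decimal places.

x_1 = g(3.860000) = 2.788451
x_2 = g(2.788451) = 2.823921

2.82392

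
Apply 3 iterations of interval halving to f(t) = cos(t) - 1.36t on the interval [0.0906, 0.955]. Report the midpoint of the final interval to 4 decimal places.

f(0.090600) = 0.872683, f(0.955000) = -0.721191 (opposite signs)
step 1: m = 0.522800, f(m) = 0.155417 > 0 → root in [0.522800, 0.955000]
step 2: m = 0.738900, f(m) = -0.265694 < 0 → root in [0.522800, 0.738900]
step 3: m = 0.630850, f(m) = -0.050430 < 0 → root in [0.522800, 0.630850]
Midpoint of [0.522800, 0.630850] = 0.576825

0.5768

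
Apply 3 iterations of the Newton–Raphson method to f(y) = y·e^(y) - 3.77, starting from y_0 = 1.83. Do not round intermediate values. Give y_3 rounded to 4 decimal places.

f'(y) = (y + 1)·e^(y)
y_0 = 1.830000: f = 7.638013, f' = 17.641899 → y_1 = 1.830000 - (7.638013)/(17.641899) = 1.397053
y_1 = 1.397053: f = 1.878655, f' = 9.691921 → y_2 = 1.397053 - (1.878655)/(9.691921) = 1.203215
y_2 = 1.203215: f = 0.237682, f' = 7.338492 → y_3 = 1.203215 - (0.237682)/(7.338492) = 1.170827

1.1708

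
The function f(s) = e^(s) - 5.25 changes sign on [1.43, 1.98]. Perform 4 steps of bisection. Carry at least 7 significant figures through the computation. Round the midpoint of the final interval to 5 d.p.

1.65344

f(1.430000) = -1.071301, f(1.980000) = 1.992743 (opposite signs)
step 1: m = 1.705000, f(m) = 0.251386 > 0 → root in [1.430000, 1.705000]
step 2: m = 1.567500, f(m) = -0.455353 < 0 → root in [1.567500, 1.705000]
step 3: m = 1.636250, f(m) = -0.114126 < 0 → root in [1.636250, 1.705000]
step 4: m = 1.670625, f(m) = 0.065489 > 0 → root in [1.636250, 1.670625]
Midpoint of [1.636250, 1.670625] = 1.653437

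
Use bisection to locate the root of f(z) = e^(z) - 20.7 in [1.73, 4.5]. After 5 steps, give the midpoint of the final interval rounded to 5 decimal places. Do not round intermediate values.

f(1.730000) = -15.059346, f(4.500000) = 69.317131 (opposite signs)
step 1: m = 3.115000, f(m) = 1.833430 > 0 → root in [1.730000, 3.115000]
step 2: m = 2.422500, f(m) = -9.425991 < 0 → root in [2.422500, 3.115000]
step 3: m = 2.768750, f(m) = -4.761302 < 0 → root in [2.768750, 3.115000]
step 4: m = 2.941875, f(m) = -1.748653 < 0 → root in [2.941875, 3.115000]
step 5: m = 3.028438, f(m) = -0.035082 < 0 → root in [3.028438, 3.115000]
Midpoint of [3.028438, 3.115000] = 3.071719

3.07172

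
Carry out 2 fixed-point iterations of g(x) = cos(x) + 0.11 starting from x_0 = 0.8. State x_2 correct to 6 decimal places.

0.801880

x_1 = g(0.800000) = 0.806707
x_2 = g(0.806707) = 0.801880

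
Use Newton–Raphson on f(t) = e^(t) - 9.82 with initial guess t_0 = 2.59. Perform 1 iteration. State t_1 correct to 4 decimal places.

f'(t) = e^(t)
t_0 = 2.590000: f = 3.509772, f' = 13.329772 → t_1 = 2.590000 - (3.509772)/(13.329772) = 2.326697

2.3267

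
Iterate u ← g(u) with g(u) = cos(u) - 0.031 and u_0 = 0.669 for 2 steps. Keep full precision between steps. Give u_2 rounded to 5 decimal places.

0.69834

u_1 = g(0.669000) = 0.753442
u_2 = g(0.753442) = 0.698338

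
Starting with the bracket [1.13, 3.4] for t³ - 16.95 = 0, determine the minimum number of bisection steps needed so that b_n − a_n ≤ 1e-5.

18

Initial width b − a = 3.4 − 1.13 = 2.270000.
After n steps the width is (b−a)/2^n; need (b−a)/2^n ≤ 1e-5.
So n ≥ log₂(2.270000/1e-5) = log₂(227000.0000) ≈ 17.7923.
Hence n = 18.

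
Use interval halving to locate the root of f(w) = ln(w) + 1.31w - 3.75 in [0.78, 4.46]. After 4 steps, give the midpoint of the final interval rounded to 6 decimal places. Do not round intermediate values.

f(0.780000) = -2.976661, f(4.460000) = 3.587749 (opposite signs)
step 1: m = 2.620000, f(m) = 0.645374 > 0 → root in [0.780000, 2.620000]
step 2: m = 1.700000, f(m) = -0.992372 < 0 → root in [1.700000, 2.620000]
step 3: m = 2.160000, f(m) = -0.150292 < 0 → root in [2.160000, 2.620000]
step 4: m = 2.390000, f(m) = 0.252193 > 0 → root in [2.160000, 2.390000]
Midpoint of [2.160000, 2.390000] = 2.275000

2.275000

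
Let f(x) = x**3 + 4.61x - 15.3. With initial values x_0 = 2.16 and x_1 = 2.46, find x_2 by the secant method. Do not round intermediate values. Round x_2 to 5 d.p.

1.93059

Secant update: x_(k+1) = x_k − f(x_k)·(x_k − x_(k-1))/(f(x_k) − f(x_(k-1))).
f(x_0) = 4.735296, f(x_1) = 10.927536
x_2 = 2.460000 - (10.927536)·(2.460000 - 2.160000)/(10.927536 - (4.735296)) = 1.930586; f(x_2) = 0.795603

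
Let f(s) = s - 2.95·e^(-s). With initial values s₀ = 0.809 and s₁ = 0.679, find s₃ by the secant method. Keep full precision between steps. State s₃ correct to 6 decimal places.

1.039202

f(s_0) = -0.504644, f(s_1) = -0.817015
s_2 = 0.679000 - (-0.817015)·(0.679000 - 0.809000)/(-0.817015 - (-0.504644)) = 1.019019; f(s_2) = -0.045781
s_3 = 1.019019 - (-0.045781)·(1.019019 - 0.679000)/(-0.045781 - (-0.817015)) = 1.039202; f(s_3) = -0.004321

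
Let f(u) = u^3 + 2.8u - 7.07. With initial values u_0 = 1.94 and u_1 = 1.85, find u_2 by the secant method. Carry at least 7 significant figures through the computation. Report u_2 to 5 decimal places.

Secant update: u_(k+1) = u_k − f(u_k)·(u_k − u_(k-1))/(f(u_k) − f(u_(k-1))).
f(u_0) = 5.663384, f(u_1) = 4.441625
u_2 = 1.850000 - (4.441625)·(1.850000 - 1.940000)/(4.441625 - (5.663384)) = 1.522811; f(u_2) = 0.725197

1.52281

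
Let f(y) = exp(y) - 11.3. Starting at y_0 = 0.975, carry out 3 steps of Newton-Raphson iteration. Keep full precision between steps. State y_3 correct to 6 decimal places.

2.777444

Newton update: y ← y − f(y)/f'(y).
f'(y) = exp(y)
y_0 = 0.975000: f = -8.648833, f' = 2.651167 → y_1 = 0.975000 - (-8.648833)/(2.651167) = 4.237274
y_1 = 4.237274: f = 57.918876, f' = 69.218876 → y_2 = 4.237274 - (57.918876)/(69.218876) = 3.400524
y_2 = 3.400524: f = 18.679801, f' = 29.979801 → y_3 = 3.400524 - (18.679801)/(29.979801) = 2.777444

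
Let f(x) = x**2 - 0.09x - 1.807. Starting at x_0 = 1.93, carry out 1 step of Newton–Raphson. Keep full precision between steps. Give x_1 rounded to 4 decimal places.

f'(x) = 2x - 0.09
x_0 = 1.930000: f = 1.744200, f' = 3.770000 → x_1 = 1.930000 - (1.744200)/(3.770000) = 1.467347

1.4673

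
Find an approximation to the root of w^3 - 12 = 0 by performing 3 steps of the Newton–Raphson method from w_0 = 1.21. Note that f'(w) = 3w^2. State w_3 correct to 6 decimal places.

w_0 = 1.210000: f = -10.228439, f' = 4.392300 → w_1 = 1.210000 - (-10.228439)/(4.392300) = 3.538720
w_1 = 3.538720: f = 32.313778, f' = 37.567628 → w_2 = 3.538720 - (32.313778)/(37.567628) = 2.678571
w_2 = 2.678571: f = 7.218056, f' = 21.524227 → w_3 = 2.678571 - (7.218056)/(21.524227) = 2.343225

2.343225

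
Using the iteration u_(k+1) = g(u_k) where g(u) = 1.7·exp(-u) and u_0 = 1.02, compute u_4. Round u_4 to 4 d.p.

u_1 = g(1.020000) = 0.613011
u_2 = g(0.613011) = 0.920919
u_3 = g(0.920919) = 0.676860
u_4 = g(0.676860) = 0.863957

0.8640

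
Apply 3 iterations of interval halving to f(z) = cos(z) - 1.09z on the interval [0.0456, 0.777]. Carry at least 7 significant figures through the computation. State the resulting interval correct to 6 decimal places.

f(0.045600) = 0.949257, f(0.777000) = -0.133910 (opposite signs)
step 1: m = 0.411300, f(m) = 0.468285 > 0 → root in [0.411300, 0.777000]
step 2: m = 0.594150, f(m) = 0.181001 > 0 → root in [0.594150, 0.777000]
step 3: m = 0.685575, f(m) = 0.026778 > 0 → root in [0.685575, 0.777000]

[0.685575, 0.777000]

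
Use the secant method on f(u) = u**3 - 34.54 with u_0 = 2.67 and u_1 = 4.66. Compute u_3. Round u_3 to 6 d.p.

3.184797

Secant update: u_(k+1) = u_k − f(u_k)·(u_k − u_(k-1))/(f(u_k) − f(u_(k-1))).
f(u_0) = -15.505837, f(u_1) = 66.654696
u_2 = 4.660000 - (66.654696)·(4.660000 - 2.670000)/(66.654696 - (-15.505837)) = 3.045565; f(u_2) = -6.290967
u_3 = 3.045565 - (-6.290967)·(3.045565 - 4.660000)/(-6.290967 - (66.654696)) = 3.184797; f(u_3) = -2.236828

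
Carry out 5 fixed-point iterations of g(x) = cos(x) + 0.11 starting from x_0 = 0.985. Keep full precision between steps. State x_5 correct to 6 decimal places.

0.767594

x_1 = g(0.985000) = 0.662863
x_2 = g(0.662863) = 0.898234
x_3 = g(0.898234) = 0.732993
x_4 = g(0.732993) = 0.853175
x_5 = g(0.853175) = 0.767594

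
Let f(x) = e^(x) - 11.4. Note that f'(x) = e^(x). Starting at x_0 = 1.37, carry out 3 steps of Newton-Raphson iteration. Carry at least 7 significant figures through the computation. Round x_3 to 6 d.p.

2.466488

x_0 = 1.370000: f = -7.464649, f' = 3.935351 → x_1 = 1.370000 - (-7.464649)/(3.935351) = 3.266819
x_1 = 3.266819: f = 14.827785, f' = 26.227785 → x_2 = 3.266819 - (14.827785)/(26.227785) = 2.701473
x_2 = 2.701473: f = 3.501664, f' = 14.901664 → x_3 = 2.701473 - (3.501664)/(14.901664) = 2.466488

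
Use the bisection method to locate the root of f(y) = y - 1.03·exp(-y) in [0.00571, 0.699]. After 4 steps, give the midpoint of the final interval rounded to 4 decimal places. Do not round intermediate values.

0.5907

f(0.005710) = -1.018425, f(0.699000) = 0.187005 (opposite signs)
step 1: m = 0.352355, f(m) = -0.371766 < 0 → root in [0.352355, 0.699000]
step 2: m = 0.525678, f(m) = -0.083212 < 0 → root in [0.525678, 0.699000]
step 3: m = 0.612339, f(m) = 0.053995 > 0 → root in [0.525678, 0.612339]
step 4: m = 0.569008, f(m) = -0.014061 < 0 → root in [0.569008, 0.612339]
Midpoint of [0.569008, 0.612339] = 0.590673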